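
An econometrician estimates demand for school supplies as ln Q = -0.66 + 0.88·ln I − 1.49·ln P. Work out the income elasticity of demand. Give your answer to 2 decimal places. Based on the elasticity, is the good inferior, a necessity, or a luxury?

In a log-linear demand, the coefficient on ln I is the income elasticity.
So η = 0.88.
0 < η < 1 ⇒ necessity.

0.88 (necessity)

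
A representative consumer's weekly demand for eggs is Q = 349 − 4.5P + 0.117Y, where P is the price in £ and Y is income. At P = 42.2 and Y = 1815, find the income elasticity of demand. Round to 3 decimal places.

At P = 42.2, Y = 1815: Q = 371.455.
Holding P constant, ∂Q/∂Y = 0.117.
η_Y = (∂Q/∂Y)·(Y/Q) = 0.117 × (1815/371.455) = 0.572.

0.572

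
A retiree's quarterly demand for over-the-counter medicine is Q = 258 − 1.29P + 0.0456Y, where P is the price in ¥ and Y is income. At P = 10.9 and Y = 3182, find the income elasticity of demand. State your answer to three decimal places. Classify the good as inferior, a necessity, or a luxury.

0.373 (necessity)

At P = 10.9, Y = 3182: Q = 389.038.
Holding P constant, ∂Q/∂Y = 0.0456.
η_Y = (∂Q/∂Y)·(Y/Q) = 0.0456 × (3182/389.038) = 0.373.
Since 0 < η < 1, this is a necessity.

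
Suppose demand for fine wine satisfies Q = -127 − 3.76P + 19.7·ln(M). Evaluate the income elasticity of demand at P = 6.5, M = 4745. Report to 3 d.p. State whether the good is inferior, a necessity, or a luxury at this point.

1.286 (luxury)

At P = 6.5, M = 4745: Q = 15.317.
Holding P constant, ∂Q/∂M = 19.7/M = 0.00415174.
η_M = (∂Q/∂M)·(M/Q) = 0.00415174 × (4745/15.317) = 1.286.
Since η > 1, this is a luxury.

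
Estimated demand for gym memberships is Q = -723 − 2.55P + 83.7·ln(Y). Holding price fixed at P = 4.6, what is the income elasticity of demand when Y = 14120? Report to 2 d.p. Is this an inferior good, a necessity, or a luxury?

At P = 4.6, Y = 14120: Q = 65.053.
Holding P constant, ∂Q/∂Y = 83.7/Y = 0.00592776.
η_Y = (∂Q/∂Y)·(Y/Q) = 0.00592776 × (14120/65.053) = 1.29.
Since η > 1, this is a luxury.

1.29 (luxury)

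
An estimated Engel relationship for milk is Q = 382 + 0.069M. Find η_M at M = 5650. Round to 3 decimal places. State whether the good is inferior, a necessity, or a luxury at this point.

0.505 (necessity)

At M = 5650: Q = 771.850.
dQ/dM = 0.069.
η = (dQ/dM)·(M/Q) = 0.069 × (5650/771.850) = 0.505.
Since 0 < η < 1, the good is a necessity.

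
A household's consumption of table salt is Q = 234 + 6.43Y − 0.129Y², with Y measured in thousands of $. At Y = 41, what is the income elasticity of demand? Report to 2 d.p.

At Y = 41: Q = 280.7810.
dQ/dY = 6.43 − 0.258Y = -4.14800.
η = (dQ/dY)·(Y/Q) = -4.14800 × (41/280.7810) = -0.61.

-0.61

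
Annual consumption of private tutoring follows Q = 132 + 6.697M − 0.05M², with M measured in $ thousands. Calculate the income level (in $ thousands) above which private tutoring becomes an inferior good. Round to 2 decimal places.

66.97

dQ/dM = 6.697 − 0.1M.
The good is inferior where dQ/dM < 0. Setting dQ/dM = 0 gives M = 6.697 / 0.1 = 66.97.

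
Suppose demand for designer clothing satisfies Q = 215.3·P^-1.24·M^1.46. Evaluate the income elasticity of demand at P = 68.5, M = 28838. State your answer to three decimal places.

For a multiplicative demand Q = A·P^α·M^β, the income elasticity is β everywhere.
Here β = 1.46, so η = 1.460.

1.460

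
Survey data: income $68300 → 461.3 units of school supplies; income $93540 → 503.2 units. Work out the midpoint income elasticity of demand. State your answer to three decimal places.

0.279

ΔQ = 503.2 − 461.3 = 41.9; midpoint Q̄ = (461.3 + 503.2)/2 = 482.25.
ΔI = 93540 − 68300 = 25240; midpoint Ī = (68300 + 93540)/2 = 80920.
η = (ΔQ/Q̄) ÷ (ΔI/Ī) = (41.9/482.25) ÷ (25240/80920) = 0.279.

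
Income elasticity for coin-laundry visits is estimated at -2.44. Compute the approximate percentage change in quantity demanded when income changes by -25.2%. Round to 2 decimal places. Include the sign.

%ΔQ ≈ η × %ΔI = -2.44 × (-25.2%) = 61.49%.

61.49%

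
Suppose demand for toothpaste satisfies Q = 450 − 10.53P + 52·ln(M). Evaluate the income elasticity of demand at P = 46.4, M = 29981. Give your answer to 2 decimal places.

0.10

At P = 46.4, M = 29981: Q = 497.441.
Holding P constant, ∂Q/∂M = 52/M = 0.00173443.
η_M = (∂Q/∂M)·(M/Q) = 0.00173443 × (29981/497.441) = 0.10.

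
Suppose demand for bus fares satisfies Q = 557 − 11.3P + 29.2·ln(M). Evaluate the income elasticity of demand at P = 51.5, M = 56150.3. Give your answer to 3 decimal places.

0.099

At P = 51.5, M = 56150.3: Q = 294.375.
Holding P constant, ∂Q/∂M = 29.2/M = 0.000520033.
η_M = (∂Q/∂M)·(M/Q) = 0.000520033 × (56150.3/294.375) = 0.099.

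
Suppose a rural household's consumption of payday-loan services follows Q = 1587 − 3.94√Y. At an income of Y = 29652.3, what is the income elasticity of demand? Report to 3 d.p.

At Y = 29652.3: Q = 908.538.
dQ/dY = -3.94/(2√Y) = -0.0114403 at this income.
η = (dQ/dY)·(Y/Q) = -0.0114403 × (29652.3/908.538) = -0.373.

-0.373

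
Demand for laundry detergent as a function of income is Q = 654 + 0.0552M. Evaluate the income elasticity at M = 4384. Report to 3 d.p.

0.270

At M = 4384: Q = 895.997.
dQ/dM = 0.0552.
η = (dQ/dM)·(M/Q) = 0.0552 × (4384/895.997) = 0.270.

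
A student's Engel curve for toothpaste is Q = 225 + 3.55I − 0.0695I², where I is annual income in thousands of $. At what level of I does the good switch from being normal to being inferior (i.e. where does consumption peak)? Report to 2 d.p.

25.54

dQ/dI = 3.55 − 0.139I.
The good is inferior where dQ/dI < 0. Setting dQ/dI = 0 gives I = 3.55 / 0.139 = 25.54.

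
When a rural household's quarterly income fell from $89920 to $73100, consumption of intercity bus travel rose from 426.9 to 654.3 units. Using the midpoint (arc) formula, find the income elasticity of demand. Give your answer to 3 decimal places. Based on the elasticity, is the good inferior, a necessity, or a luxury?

-2.038 (inferior good)

ΔQ = 654.3 − 426.9 = 227.4; midpoint Q̄ = (426.9 + 654.3)/2 = 540.6.
ΔI = 73100 − 89920 = -16820; midpoint Ī = (89920 + 73100)/2 = 81510.
η = (ΔQ/Q̄) ÷ (ΔI/Ī) = (227.4/540.6) ÷ (-16820/81510) = -2.038.
η < 0 ⇒ inferior good.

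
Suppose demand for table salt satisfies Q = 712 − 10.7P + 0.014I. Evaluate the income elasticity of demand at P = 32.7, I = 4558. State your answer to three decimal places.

0.150

At P = 32.7, I = 4558: Q = 425.922.
Holding P constant, ∂Q/∂I = 0.014.
η_I = (∂Q/∂I)·(I/Q) = 0.014 × (4558/425.922) = 0.150.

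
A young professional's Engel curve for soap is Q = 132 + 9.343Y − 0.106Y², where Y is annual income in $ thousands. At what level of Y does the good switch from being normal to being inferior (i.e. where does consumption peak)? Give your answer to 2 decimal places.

44.07

dQ/dY = 9.343 − 0.212Y.
The good is inferior where dQ/dY < 0. Setting dQ/dY = 0 gives Y = 9.343 / 0.212 = 44.07.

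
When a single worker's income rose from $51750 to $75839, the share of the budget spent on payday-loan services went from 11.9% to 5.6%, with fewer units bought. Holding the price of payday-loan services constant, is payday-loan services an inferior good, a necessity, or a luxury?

inferior good

Quantity demanded falls as income rises, so η < 0.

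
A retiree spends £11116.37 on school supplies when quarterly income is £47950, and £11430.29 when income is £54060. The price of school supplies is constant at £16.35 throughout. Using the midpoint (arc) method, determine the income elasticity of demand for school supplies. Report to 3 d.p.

With a constant price, Q₁ = 11116.37/16.35 = 679.900 and Q₂ = 11430.29/16.35 = 699.100 (equivalently, work directly with expenditure since P cancels).
Midpoint %ΔQ = (11430.29 − 11116.37)/11273.33 = 0.02785; midpoint %ΔI = (54060 − 47950)/51005 = 0.11979.
η = 0.02785 / 0.11979 = 0.232.

0.232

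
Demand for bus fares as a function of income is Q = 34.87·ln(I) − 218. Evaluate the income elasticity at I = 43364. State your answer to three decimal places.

0.226

At I = 43364: Q = 154.320.
dQ/dI = 34.87/I = 0.000804123 at this income.
η = (dQ/dI)·(I/Q) = 0.000804123 × (43364/154.320) = 0.226.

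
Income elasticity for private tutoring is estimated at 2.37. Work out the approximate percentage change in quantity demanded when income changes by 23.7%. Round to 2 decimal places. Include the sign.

56.17%

%ΔQ ≈ η × %ΔI = 2.37 × 23.7% = 56.17%.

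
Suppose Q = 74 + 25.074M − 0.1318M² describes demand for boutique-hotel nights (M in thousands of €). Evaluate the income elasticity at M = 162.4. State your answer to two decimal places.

-4.30

At M = 162.4: Q = 669.9560.
dQ/dM = 25.074 − 0.2636M = -17.73464.
η = (dQ/dM)·(M/Q) = -17.73464 × (162.4/669.9560) = -4.30.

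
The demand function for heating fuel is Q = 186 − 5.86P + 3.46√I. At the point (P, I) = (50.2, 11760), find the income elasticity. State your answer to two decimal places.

At P = 50.2, I = 11760: Q = 267.043.
Holding P constant, ∂Q/∂I = 3.46/(2√I) = 0.015953.
η_I = (∂Q/∂I)·(I/Q) = 0.015953 × (11760/267.043) = 0.70.

0.70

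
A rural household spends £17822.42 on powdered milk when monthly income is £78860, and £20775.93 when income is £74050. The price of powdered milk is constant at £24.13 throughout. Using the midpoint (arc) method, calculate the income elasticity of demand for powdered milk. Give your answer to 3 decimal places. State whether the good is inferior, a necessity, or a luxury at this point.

With a constant price, Q₁ = 17822.42/24.13 = 738.600 and Q₂ = 20775.93/24.13 = 861.000 (equivalently, work directly with expenditure since P cancels).
Midpoint %ΔQ = (20775.93 − 17822.42)/19299.18 = 0.15304; midpoint %ΔI = (74050 − 78860)/76455 = -0.06291.
η = 0.15304 / -0.06291 = -2.433.
η < 0 ⇒ inferior good.

-2.433 (inferior good)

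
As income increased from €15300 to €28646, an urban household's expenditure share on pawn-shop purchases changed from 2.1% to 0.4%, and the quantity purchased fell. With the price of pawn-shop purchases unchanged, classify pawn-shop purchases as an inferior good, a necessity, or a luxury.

Quantity demanded falls as income rises, so η < 0.

inferior good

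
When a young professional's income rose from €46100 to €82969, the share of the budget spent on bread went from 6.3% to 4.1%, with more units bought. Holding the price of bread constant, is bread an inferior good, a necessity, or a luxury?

Quantity rises but the budget share falls as income rises, so 0 < η < 1.

necessity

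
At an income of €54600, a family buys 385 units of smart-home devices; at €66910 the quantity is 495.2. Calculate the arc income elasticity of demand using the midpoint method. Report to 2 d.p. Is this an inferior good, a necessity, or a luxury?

1.24 (luxury)

ΔQ = 495.2 − 385 = 110.2; midpoint Q̄ = (385 + 495.2)/2 = 440.1.
ΔI = 66910 − 54600 = 12310; midpoint Ī = (54600 + 66910)/2 = 60755.
η = (ΔQ/Q̄) ÷ (ΔI/Ī) = (110.2/440.1) ÷ (12310/60755) = 1.24.
η > 1 ⇒ luxury.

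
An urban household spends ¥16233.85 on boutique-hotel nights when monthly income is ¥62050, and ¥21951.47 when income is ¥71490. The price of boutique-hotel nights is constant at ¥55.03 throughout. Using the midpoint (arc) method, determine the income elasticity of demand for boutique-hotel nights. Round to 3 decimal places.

With a constant price, Q₁ = 16233.85/55.03 = 295.000 and Q₂ = 21951.47/55.03 = 398.900 (equivalently, work directly with expenditure since P cancels).
Midpoint %ΔQ = (21951.47 − 16233.85)/19092.66 = 0.29947; midpoint %ΔI = (71490 − 62050)/66770 = 0.14138.
η = 0.29947 / 0.14138 = 2.118.

2.118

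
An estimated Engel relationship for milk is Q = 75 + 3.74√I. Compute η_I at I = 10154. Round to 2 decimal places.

At I = 10154: Q = 451.869.
dQ/dI = 3.74/(2√I) = 0.0185577 at this income.
η = (dQ/dI)·(I/Q) = 0.0185577 × (10154/451.869) = 0.42.

0.42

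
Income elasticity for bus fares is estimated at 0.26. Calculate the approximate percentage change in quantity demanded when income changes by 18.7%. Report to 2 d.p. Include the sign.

%ΔQ ≈ η × %ΔI = 0.26 × 18.7% = 4.86%.

4.86%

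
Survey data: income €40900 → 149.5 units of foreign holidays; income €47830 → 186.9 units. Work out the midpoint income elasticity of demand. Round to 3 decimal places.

1.423

ΔQ = 186.9 − 149.5 = 37.4; midpoint Q̄ = (149.5 + 186.9)/2 = 168.2.
ΔI = 47830 − 40900 = 6930; midpoint Ī = (40900 + 47830)/2 = 44365.
η = (ΔQ/Q̄) ÷ (ΔI/Ī) = (37.4/168.2) ÷ (6930/44365) = 1.423.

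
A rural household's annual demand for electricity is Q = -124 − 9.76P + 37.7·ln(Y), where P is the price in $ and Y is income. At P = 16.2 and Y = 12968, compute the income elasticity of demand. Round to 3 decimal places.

At P = 16.2, Y = 12968: Q = 74.916.
Holding P constant, ∂Q/∂Y = 37.7/Y = 0.00290716.
η_Y = (∂Q/∂Y)·(Y/Q) = 0.00290716 × (12968/74.916) = 0.503.

0.503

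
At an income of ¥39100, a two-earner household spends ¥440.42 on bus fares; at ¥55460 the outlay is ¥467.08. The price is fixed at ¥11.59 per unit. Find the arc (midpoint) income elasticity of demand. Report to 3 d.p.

With a constant price, Q₁ = 440.42/11.59 = 38.000 and Q₂ = 467.08/11.59 = 40.300 (equivalently, work directly with expenditure since P cancels).
Midpoint %ΔQ = (467.08 − 440.42)/453.75 = 0.05875; midpoint %ΔI = (55460 − 39100)/47280 = 0.34602.
η = 0.05875 / 0.34602 = 0.170.

0.170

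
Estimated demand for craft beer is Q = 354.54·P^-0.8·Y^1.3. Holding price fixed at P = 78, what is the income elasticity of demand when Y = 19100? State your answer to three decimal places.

1.300

For a multiplicative demand Q = A·P^α·Y^β, the income elasticity is β everywhere.
Here β = 1.3, so η = 1.300.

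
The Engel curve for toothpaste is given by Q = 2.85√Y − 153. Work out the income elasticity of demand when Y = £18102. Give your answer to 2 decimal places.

At Y = 18102: Q = 230.449.
dQ/dY = 2.85/(2√Y) = 0.0105914 at this income.
η = (dQ/dY)·(Y/Q) = 0.0105914 × (18102/230.449) = 0.83.

0.83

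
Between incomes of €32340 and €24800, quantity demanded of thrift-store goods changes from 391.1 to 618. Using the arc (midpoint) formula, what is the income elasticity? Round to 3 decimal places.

ΔQ = 618 − 391.1 = 226.9; midpoint Q̄ = (391.1 + 618)/2 = 504.55.
ΔI = 24800 − 32340 = -7540; midpoint Ī = (32340 + 24800)/2 = 28570.
η = (ΔQ/Q̄) ÷ (ΔI/Ī) = (226.9/504.55) ÷ (-7540/28570) = -1.704.

-1.704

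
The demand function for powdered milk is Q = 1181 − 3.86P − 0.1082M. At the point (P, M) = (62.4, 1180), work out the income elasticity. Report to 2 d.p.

-0.16

At P = 62.4, M = 1180: Q = 812.460.
Holding P constant, ∂Q/∂M = −0.1082.
η_M = (∂Q/∂M)·(M/Q) = -0.1082 × (1180/812.460) = -0.16.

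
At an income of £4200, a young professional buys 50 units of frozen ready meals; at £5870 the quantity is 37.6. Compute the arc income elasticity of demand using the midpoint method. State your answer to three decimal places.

ΔQ = 37.6 − 50 = -12.4; midpoint Q̄ = (50 + 37.6)/2 = 43.8.
ΔI = 5870 − 4200 = 1670; midpoint Ī = (4200 + 5870)/2 = 5035.
η = (ΔQ/Q̄) ÷ (ΔI/Ī) = (-12.4/43.8) ÷ (1670/5035) = -0.854.

-0.854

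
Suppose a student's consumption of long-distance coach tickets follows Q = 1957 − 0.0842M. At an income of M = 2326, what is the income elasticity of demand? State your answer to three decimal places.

At M = 2326: Q = 1761.151.
dQ/dM = −0.0842.
η = (dQ/dM)·(M/Q) = -0.0842 × (2326/1761.151) = -0.111.

-0.111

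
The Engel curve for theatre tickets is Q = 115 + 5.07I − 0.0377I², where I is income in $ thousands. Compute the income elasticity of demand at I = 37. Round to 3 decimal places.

At I = 37: Q = 250.9787.
dQ/dI = 5.07 − 0.0754I = 2.28020.
η = (dQ/dI)·(I/Q) = 2.28020 × (37/250.9787) = 0.336.

0.336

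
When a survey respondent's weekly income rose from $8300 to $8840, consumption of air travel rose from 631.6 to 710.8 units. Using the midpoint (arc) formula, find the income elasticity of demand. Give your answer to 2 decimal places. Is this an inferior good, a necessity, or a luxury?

1.87 (luxury)

ΔQ = 710.8 − 631.6 = 79.2; midpoint Q̄ = (631.6 + 710.8)/2 = 671.2.
ΔI = 8840 − 8300 = 540; midpoint Ī = (8300 + 8840)/2 = 8570.
η = (ΔQ/Q̄) ÷ (ΔI/Ī) = (79.2/671.2) ÷ (540/8570) = 1.87.
η > 1 ⇒ luxury.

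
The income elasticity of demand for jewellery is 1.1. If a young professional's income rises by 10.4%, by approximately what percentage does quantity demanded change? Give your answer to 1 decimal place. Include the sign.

11.4%

%ΔQ ≈ η × %ΔI = 1.1 × 10.4% = 11.4%.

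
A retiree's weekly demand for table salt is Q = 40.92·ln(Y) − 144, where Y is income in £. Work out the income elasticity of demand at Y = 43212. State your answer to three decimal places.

At Y = 43212: Q = 292.775.
dQ/dY = 40.92/Y = 0.000946959 at this income.
η = (dQ/dY)·(Y/Q) = 0.000946959 × (43212/292.775) = 0.140.

0.140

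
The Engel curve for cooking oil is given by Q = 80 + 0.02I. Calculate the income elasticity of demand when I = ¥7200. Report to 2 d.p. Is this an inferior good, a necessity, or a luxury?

At I = 7200: Q = 224.000.
dQ/dI = 0.02.
η = (dQ/dI)·(I/Q) = 0.02 × (7200/224.000) = 0.64.
Since 0 < η < 1, the good is a necessity.

0.64 (necessity)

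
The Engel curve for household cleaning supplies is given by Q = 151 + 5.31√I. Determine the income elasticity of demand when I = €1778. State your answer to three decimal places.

At I = 1778: Q = 374.903.
dQ/dI = 5.31/(2√I) = 0.0629649 at this income.
η = (dQ/dI)·(I/Q) = 0.0629649 × (1778/374.903) = 0.299.

0.299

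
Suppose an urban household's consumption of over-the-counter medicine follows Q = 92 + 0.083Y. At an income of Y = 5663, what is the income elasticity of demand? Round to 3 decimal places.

At Y = 5663: Q = 562.029.
dQ/dY = 0.083.
η = (dQ/dY)·(Y/Q) = 0.083 × (5663/562.029) = 0.836.

0.836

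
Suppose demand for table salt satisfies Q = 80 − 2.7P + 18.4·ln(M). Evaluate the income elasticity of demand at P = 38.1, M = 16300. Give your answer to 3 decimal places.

0.118

At P = 38.1, M = 16300: Q = 155.590.
Holding P constant, ∂Q/∂M = 18.4/M = 0.00112883.
η_M = (∂Q/∂M)·(M/Q) = 0.00112883 × (16300/155.590) = 0.118.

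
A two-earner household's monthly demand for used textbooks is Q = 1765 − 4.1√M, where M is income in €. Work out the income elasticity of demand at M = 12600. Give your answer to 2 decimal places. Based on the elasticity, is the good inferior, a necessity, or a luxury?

At M = 12600: Q = 1304.776.
dQ/dM = -4.1/(2√M) = -0.0182629 at this income.
η = (dQ/dM)·(M/Q) = -0.0182629 × (12600/1304.776) = -0.18.
Since η < 0, the good is an inferior good.

-0.18 (inferior good)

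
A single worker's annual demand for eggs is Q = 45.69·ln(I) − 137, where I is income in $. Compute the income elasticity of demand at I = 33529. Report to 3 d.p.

At I = 33529: Q = 339.097.
dQ/dI = 45.69/I = 0.0013627 at this income.
η = (dQ/dI)·(I/Q) = 0.0013627 × (33529/339.097) = 0.135.

0.135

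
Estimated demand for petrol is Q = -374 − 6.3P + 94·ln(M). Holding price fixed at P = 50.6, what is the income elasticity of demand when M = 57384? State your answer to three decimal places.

0.279

At P = 50.6, M = 57384: Q = 337.227.
Holding P constant, ∂Q/∂M = 94/M = 0.00163809.
η_M = (∂Q/∂M)·(M/Q) = 0.00163809 × (57384/337.227) = 0.279.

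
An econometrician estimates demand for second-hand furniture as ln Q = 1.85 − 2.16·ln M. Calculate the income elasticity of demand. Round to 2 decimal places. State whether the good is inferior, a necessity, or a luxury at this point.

-2.16 (inferior good)

In a log-linear demand, the coefficient on ln M is the income elasticity.
So η = -2.16.
η < 0 ⇒ inferior good.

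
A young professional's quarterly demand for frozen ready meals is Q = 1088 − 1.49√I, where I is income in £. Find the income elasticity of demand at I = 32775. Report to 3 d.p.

At I = 32775: Q = 818.252.
dQ/dI = -1.49/(2√I) = -0.00411514 at this income.
η = (dQ/dI)·(I/Q) = -0.00411514 × (32775/818.252) = -0.165.

-0.165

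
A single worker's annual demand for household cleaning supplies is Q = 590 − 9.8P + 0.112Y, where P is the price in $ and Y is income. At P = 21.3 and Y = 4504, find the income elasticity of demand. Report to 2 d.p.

At P = 21.3, Y = 4504: Q = 885.708.
Holding P constant, ∂Q/∂Y = 0.112.
η_Y = (∂Q/∂Y)·(Y/Q) = 0.112 × (4504/885.708) = 0.57.

0.57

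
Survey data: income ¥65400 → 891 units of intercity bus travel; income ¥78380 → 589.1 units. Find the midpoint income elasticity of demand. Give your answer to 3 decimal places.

ΔQ = 589.1 − 891 = -301.9; midpoint Q̄ = (891 + 589.1)/2 = 740.05.
ΔI = 78380 − 65400 = 12980; midpoint Ī = (65400 + 78380)/2 = 71890.
η = (ΔQ/Q̄) ÷ (ΔI/Ī) = (-301.9/740.05) ÷ (12980/71890) = -2.259.

-2.259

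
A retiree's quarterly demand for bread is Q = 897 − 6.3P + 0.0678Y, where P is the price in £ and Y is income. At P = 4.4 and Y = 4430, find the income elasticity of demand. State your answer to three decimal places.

0.257

At P = 4.4, Y = 4430: Q = 1169.634.
Holding P constant, ∂Q/∂Y = 0.0678.
η_Y = (∂Q/∂Y)·(Y/Q) = 0.0678 × (4430/1169.634) = 0.257.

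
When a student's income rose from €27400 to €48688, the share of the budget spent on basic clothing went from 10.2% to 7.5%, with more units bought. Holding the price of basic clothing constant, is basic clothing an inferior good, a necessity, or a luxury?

Quantity rises but the budget share falls as income rises, so 0 < η < 1.

necessity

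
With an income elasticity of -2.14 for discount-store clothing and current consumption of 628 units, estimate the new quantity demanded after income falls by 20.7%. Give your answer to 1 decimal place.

%ΔQ ≈ η × %ΔI = -2.14 × (-20.7%) = 44.298%.
New Q ≈ 628 × (1 + 0.44298) = 906.2.

906.2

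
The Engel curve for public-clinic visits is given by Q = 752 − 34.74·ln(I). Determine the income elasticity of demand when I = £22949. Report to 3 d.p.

-0.086

At I = 22949: Q = 403.175.
dQ/dI = -34.74/I = -0.00151379 at this income.
η = (dQ/dI)·(I/Q) = -0.00151379 × (22949/403.175) = -0.086.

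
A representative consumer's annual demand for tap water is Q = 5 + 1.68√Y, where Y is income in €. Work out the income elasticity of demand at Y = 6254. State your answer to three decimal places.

At Y = 6254: Q = 137.858.
dQ/dY = 1.68/(2√Y) = 0.0106219 at this income.
η = (dQ/dY)·(Y/Q) = 0.0106219 × (6254/137.858) = 0.482.

0.482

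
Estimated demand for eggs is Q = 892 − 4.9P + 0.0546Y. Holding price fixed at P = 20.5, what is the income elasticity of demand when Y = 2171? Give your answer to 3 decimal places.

0.130

At P = 20.5, Y = 2171: Q = 910.087.
Holding P constant, ∂Q/∂Y = 0.0546.
η_Y = (∂Q/∂Y)·(Y/Q) = 0.0546 × (2171/910.087) = 0.130.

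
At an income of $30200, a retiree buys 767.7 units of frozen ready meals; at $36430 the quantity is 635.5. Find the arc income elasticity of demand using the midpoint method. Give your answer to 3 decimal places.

ΔQ = 635.5 − 767.7 = -132.2; midpoint Q̄ = (767.7 + 635.5)/2 = 701.6.
ΔI = 36430 − 30200 = 6230; midpoint Ī = (30200 + 36430)/2 = 33315.
η = (ΔQ/Q̄) ÷ (ΔI/Ī) = (-132.2/701.6) ÷ (6230/33315) = -1.008.

-1.008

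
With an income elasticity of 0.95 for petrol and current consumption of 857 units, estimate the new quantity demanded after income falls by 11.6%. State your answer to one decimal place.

762.6

%ΔQ ≈ η × %ΔI = 0.95 × (-11.6%) = -11.02%.
New Q ≈ 857 × (1 − 0.1102) = 762.6.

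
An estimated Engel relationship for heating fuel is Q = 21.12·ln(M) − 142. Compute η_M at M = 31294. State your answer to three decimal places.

0.276

At M = 31294: Q = 76.617.
dQ/dM = 21.12/M = 0.00067489 at this income.
η = (dQ/dM)·(M/Q) = 0.00067489 × (31294/76.617) = 0.276.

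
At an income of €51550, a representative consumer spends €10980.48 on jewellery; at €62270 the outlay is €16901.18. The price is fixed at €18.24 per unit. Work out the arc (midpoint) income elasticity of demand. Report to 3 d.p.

2.255

With a constant price, Q₁ = 10980.48/18.24 = 602.000 and Q₂ = 16901.18/18.24 = 926.600 (equivalently, work directly with expenditure since P cancels).
Midpoint %ΔQ = (16901.18 − 10980.48)/13940.83 = 0.42470; midpoint %ΔI = (62270 − 51550)/56910 = 0.18837.
η = 0.42470 / 0.18837 = 2.255.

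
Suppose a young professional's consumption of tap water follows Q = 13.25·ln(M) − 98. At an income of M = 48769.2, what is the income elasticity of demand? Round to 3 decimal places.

At M = 48769.2: Q = 45.032.
dQ/dM = 13.25/M = 0.000271688 at this income.
η = (dQ/dM)·(M/Q) = 0.000271688 × (48769.2/45.032) = 0.294.

0.294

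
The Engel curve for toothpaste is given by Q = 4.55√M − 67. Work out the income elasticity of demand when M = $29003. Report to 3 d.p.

0.547

At M = 29003: Q = 707.877.
dQ/dM = 4.55/(2√M) = 0.0133586 at this income.
η = (dQ/dM)·(M/Q) = 0.0133586 × (29003/707.877) = 0.547.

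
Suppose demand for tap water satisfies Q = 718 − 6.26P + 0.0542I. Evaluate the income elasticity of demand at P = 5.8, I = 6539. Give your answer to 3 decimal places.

At P = 5.8, I = 6539: Q = 1036.106.
Holding P constant, ∂Q/∂I = 0.0542.
η_I = (∂Q/∂I)·(I/Q) = 0.0542 × (6539/1036.106) = 0.342.

0.342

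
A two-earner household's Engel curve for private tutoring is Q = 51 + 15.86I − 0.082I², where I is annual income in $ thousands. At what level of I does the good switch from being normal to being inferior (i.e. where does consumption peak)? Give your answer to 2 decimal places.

96.71

dQ/dI = 15.86 − 0.164I.
The good is inferior where dQ/dI < 0. Setting dQ/dI = 0 gives I = 15.86 / 0.164 = 96.71.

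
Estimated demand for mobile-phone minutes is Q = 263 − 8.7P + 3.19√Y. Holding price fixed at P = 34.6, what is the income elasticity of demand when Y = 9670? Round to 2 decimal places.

0.57

At P = 34.6, Y = 9670: Q = 275.672.
Holding P constant, ∂Q/∂Y = 3.19/(2√Y) = 0.0162199.
η_Y = (∂Q/∂Y)·(Y/Q) = 0.0162199 × (9670/275.672) = 0.57.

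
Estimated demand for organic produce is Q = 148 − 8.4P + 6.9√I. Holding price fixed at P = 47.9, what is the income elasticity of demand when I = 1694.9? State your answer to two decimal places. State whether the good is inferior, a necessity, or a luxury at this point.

4.78 (luxury)

At P = 47.9, I = 1694.9: Q = 29.707.
Holding P constant, ∂Q/∂I = 6.9/(2√I) = 0.0838006.
η_I = (∂Q/∂I)·(I/Q) = 0.0838006 × (1694.9/29.707) = 4.78.
Since η > 1, this is a luxury.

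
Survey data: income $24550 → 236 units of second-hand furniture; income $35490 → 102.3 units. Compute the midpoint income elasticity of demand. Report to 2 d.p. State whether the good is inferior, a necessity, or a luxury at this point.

ΔQ = 102.3 − 236 = -133.7; midpoint Q̄ = (236 + 102.3)/2 = 169.15.
ΔI = 35490 − 24550 = 10940; midpoint Ī = (24550 + 35490)/2 = 30020.
η = (ΔQ/Q̄) ÷ (ΔI/Ī) = (-133.7/169.15) ÷ (10940/30020) = -2.17.
η < 0 ⇒ inferior good.

-2.17 (inferior good)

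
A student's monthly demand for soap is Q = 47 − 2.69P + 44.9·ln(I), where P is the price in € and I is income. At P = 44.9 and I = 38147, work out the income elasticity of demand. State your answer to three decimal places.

0.112

At P = 44.9, I = 38147: Q = 399.878.
Holding P constant, ∂Q/∂I = 44.9/I = 0.00117703.
η_I = (∂Q/∂I)·(I/Q) = 0.00117703 × (38147/399.878) = 0.112.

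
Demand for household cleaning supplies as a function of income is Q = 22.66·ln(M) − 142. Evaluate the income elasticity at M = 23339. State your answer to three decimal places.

At M = 23339: Q = 85.912.
dQ/dM = 22.66/M = 0.000970907 at this income.
η = (dQ/dM)·(M/Q) = 0.000970907 × (23339/85.912) = 0.264.

0.264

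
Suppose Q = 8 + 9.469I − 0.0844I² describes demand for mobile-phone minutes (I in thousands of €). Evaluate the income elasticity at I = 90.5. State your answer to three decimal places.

At I = 90.5: Q = 173.6874.
dQ/dI = 9.469 − 0.1688I = -5.80740.
η = (dQ/dI)·(I/Q) = -5.80740 × (90.5/173.6874) = -3.026.

-3.026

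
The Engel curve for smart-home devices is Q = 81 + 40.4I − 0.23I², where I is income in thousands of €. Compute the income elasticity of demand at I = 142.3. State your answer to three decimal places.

-3.041

At I = 142.3: Q = 1172.5833.
dQ/dI = 40.4 − 0.46I = -25.05800.
η = (dQ/dI)·(I/Q) = -25.05800 × (142.3/1172.5833) = -3.041.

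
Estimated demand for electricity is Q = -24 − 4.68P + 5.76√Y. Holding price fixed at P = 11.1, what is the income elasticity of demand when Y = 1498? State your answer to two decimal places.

0.76

At P = 11.1, Y = 1498: Q = 146.987.
Holding P constant, ∂Q/∂Y = 5.76/(2√Y) = 0.0744109.
η_Y = (∂Q/∂Y)·(Y/Q) = 0.0744109 × (1498/146.987) = 0.76.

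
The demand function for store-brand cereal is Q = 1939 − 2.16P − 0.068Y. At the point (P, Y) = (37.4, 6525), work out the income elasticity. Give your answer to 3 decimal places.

-0.314

At P = 37.4, Y = 6525: Q = 1414.516.
Holding P constant, ∂Q/∂Y = −0.068.
η_Y = (∂Q/∂Y)·(Y/Q) = -0.068 × (6525/1414.516) = -0.314.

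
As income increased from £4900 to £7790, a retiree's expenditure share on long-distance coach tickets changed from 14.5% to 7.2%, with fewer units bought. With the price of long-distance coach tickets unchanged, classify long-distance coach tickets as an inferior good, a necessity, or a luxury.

Quantity demanded falls as income rises, so η < 0.

inferior good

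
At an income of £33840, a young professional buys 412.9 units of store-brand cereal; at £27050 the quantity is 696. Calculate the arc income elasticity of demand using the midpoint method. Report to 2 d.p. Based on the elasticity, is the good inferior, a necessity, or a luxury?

ΔQ = 696 − 412.9 = 283.1; midpoint Q̄ = (412.9 + 696)/2 = 554.45.
ΔI = 27050 − 33840 = -6790; midpoint Ī = (33840 + 27050)/2 = 30445.
η = (ΔQ/Q̄) ÷ (ΔI/Ī) = (283.1/554.45) ÷ (-6790/30445) = -2.29.
η < 0 ⇒ inferior good.

-2.29 (inferior good)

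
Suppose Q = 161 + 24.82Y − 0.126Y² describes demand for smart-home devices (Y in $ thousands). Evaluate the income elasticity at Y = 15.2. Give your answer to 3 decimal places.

At Y = 15.2: Q = 509.1530.
dQ/dY = 24.82 − 0.252Y = 20.98960.
η = (dQ/dY)·(Y/Q) = 20.98960 × (15.2/509.1530) = 0.627.

0.627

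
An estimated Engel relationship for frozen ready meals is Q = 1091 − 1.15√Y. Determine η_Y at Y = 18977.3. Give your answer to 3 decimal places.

At Y = 18977.3: Q = 932.578.
dQ/dY = -1.15/(2√Y) = -0.00417398 at this income.
η = (dQ/dY)·(Y/Q) = -0.00417398 × (18977.3/932.578) = -0.085.

-0.085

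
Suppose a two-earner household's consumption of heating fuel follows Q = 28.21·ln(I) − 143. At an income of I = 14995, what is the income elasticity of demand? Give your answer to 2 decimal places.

At I = 14995: Q = 128.252.
dQ/dI = 28.21/I = 0.00188129 at this income.
η = (dQ/dI)·(I/Q) = 0.00188129 × (14995/128.252) = 0.22.

0.22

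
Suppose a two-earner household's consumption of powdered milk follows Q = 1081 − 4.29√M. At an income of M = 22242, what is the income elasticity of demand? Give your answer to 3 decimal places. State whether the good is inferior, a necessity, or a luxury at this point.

-0.725 (inferior good)

At M = 22242: Q = 441.200.
dQ/dM = -4.29/(2√M) = -0.0143827 at this income.
η = (dQ/dM)·(M/Q) = -0.0143827 × (22242/441.200) = -0.725.
Since η < 0, the good is an inferior good.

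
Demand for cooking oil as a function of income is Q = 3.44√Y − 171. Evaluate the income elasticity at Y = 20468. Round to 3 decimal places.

0.766

At Y = 20468: Q = 321.148.
dQ/dY = 3.44/(2√Y) = 0.0120224 at this income.
η = (dQ/dY)·(Y/Q) = 0.0120224 × (20468/321.148) = 0.766.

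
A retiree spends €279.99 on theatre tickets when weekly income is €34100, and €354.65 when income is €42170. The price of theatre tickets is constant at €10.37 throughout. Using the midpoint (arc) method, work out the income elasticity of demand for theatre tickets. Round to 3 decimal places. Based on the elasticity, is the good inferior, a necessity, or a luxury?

With a constant price, Q₁ = 279.99/10.37 = 27.000 and Q₂ = 354.65/10.37 = 34.200 (equivalently, work directly with expenditure since P cancels).
Midpoint %ΔQ = (354.65 − 279.99)/317.32 = 0.23528; midpoint %ΔI = (42170 − 34100)/38135 = 0.21162.
η = 0.23528 / 0.21162 = 1.112.
η > 1 ⇒ luxury.

1.112 (luxury)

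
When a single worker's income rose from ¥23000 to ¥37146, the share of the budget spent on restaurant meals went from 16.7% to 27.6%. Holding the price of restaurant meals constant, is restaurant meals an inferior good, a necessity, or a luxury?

The budget share rises as income rises, so η > 1.

luxury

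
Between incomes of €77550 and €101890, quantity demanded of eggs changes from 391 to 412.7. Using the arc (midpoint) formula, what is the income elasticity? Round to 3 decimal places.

0.199

ΔQ = 412.7 − 391 = 21.7; midpoint Q̄ = (391 + 412.7)/2 = 401.85.
ΔI = 101890 − 77550 = 24340; midpoint Ī = (77550 + 101890)/2 = 89720.
η = (ΔQ/Q̄) ÷ (ΔI/Ī) = (21.7/401.85) ÷ (24340/89720) = 0.199.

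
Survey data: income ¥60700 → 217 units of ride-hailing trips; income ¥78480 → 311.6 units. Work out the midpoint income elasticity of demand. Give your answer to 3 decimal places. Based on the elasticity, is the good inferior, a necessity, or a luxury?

ΔQ = 311.6 − 217 = 94.6; midpoint Q̄ = (217 + 311.6)/2 = 264.3.
ΔI = 78480 − 60700 = 17780; midpoint Ī = (60700 + 78480)/2 = 69590.
η = (ΔQ/Q̄) ÷ (ΔI/Ī) = (94.6/264.3) ÷ (17780/69590) = 1.401.
η > 1 ⇒ luxury.

1.401 (luxury)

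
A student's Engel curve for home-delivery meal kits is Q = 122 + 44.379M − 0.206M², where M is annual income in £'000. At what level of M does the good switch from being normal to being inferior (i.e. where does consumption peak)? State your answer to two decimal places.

dQ/dM = 44.379 − 0.412M.
The good is inferior where dQ/dM < 0. Setting dQ/dM = 0 gives M = 44.379 / 0.412 = 107.72.

107.72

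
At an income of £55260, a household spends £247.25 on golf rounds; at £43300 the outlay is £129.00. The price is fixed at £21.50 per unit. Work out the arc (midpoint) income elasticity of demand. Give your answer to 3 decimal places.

2.590

With a constant price, Q₁ = 247.25/21.50 = 11.500 and Q₂ = 129.00/21.50 = 6.000 (equivalently, work directly with expenditure since P cancels).
Midpoint %ΔQ = (129.00 − 247.25)/188.13 = -0.62857; midpoint %ΔI = (43300 − 55260)/49280 = -0.24269.
η = -0.62857 / -0.24269 = 2.590.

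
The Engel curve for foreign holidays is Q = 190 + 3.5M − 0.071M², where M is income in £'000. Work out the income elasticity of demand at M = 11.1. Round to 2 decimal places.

0.10

At M = 11.1: Q = 220.1021.
dQ/dM = 3.5 − 0.142M = 1.92380.
η = (dQ/dM)·(M/Q) = 1.92380 × (11.1/220.1021) = 0.10.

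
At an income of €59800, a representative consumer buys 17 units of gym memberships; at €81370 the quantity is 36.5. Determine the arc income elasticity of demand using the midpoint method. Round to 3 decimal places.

ΔQ = 36.5 − 17 = 19.5; midpoint Q̄ = (17 + 36.5)/2 = 26.75.
ΔI = 81370 − 59800 = 21570; midpoint Ī = (59800 + 81370)/2 = 70585.
η = (ΔQ/Q̄) ÷ (ΔI/Ī) = (19.5/26.75) ÷ (21570/70585) = 2.385.

2.385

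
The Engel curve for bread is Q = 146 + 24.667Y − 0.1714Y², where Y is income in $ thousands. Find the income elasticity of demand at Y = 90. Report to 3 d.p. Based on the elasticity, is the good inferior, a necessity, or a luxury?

At Y = 90: Q = 977.6900.
dQ/dY = 24.667 − 0.3428Y = -6.18500.
η = (dQ/dY)·(Y/Q) = -6.18500 × (90/977.6900) = -0.569.
η < 0 ⇒ inferior good.

-0.569 (inferior good)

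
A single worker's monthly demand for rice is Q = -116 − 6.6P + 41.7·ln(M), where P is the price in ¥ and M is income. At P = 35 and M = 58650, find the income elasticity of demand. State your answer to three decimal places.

At P = 35, M = 58650: Q = 110.839.
Holding P constant, ∂Q/∂M = 41.7/M = 0.000710997.
η_M = (∂Q/∂M)·(M/Q) = 0.000710997 × (58650/110.839) = 0.376.

0.376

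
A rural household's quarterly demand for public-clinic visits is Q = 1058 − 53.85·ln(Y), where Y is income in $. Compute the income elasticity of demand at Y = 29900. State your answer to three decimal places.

At Y = 29900: Q = 503.043.
dQ/dY = -53.85/Y = -0.001801 at this income.
η = (dQ/dY)·(Y/Q) = -0.001801 × (29900/503.043) = -0.107.

-0.107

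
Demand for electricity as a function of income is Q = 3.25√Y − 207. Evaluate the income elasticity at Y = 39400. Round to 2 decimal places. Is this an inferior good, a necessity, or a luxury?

0.74 (necessity)

At Y = 39400: Q = 438.107.
dQ/dY = 3.25/(2√Y) = 0.00818663 at this income.
η = (dQ/dY)·(Y/Q) = 0.00818663 × (39400/438.107) = 0.74.
Since 0 < η < 1, the good is a necessity.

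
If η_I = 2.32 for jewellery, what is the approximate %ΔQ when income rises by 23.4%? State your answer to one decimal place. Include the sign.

%ΔQ ≈ η × %ΔI = 2.32 × 23.4% = 54.3%.

54.3%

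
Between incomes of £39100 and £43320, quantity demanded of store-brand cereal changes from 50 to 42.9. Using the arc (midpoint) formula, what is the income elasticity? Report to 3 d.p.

-1.493

ΔQ = 42.9 − 50 = -7.1; midpoint Q̄ = (50 + 42.9)/2 = 46.45.
ΔI = 43320 − 39100 = 4220; midpoint Ī = (39100 + 43320)/2 = 41210.
η = (ΔQ/Q̄) ÷ (ΔI/Ī) = (-7.1/46.45) ÷ (4220/41210) = -1.493.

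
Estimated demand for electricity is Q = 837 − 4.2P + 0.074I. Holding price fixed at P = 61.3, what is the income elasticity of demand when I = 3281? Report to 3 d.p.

At P = 61.3, I = 3281: Q = 822.334.
Holding P constant, ∂Q/∂I = 0.074.
η_I = (∂Q/∂I)·(I/Q) = 0.074 × (3281/822.334) = 0.295.

0.295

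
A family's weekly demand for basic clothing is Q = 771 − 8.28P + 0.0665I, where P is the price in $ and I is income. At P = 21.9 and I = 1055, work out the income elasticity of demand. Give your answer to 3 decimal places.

At P = 21.9, I = 1055: Q = 659.826.
Holding P constant, ∂Q/∂I = 0.0665.
η_I = (∂Q/∂I)·(I/Q) = 0.0665 × (1055/659.826) = 0.106.

0.106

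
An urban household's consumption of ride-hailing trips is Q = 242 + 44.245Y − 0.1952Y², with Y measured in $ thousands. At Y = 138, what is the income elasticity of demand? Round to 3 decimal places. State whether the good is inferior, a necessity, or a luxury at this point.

At Y = 138: Q = 2630.4212.
dQ/dY = 44.245 − 0.3904Y = -9.63020.
η = (dQ/dY)·(Y/Q) = -9.63020 × (138/2630.4212) = -0.505.
η < 0 ⇒ inferior good.

-0.505 (inferior good)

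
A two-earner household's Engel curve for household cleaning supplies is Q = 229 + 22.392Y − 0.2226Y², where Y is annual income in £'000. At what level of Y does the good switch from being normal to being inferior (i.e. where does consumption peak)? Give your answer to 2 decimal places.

50.30

dQ/dY = 22.392 − 0.4452Y.
The good is inferior where dQ/dY < 0. Setting dQ/dY = 0 gives Y = 22.392 / 0.4452 = 50.30.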